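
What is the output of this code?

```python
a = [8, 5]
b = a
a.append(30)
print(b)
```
[8, 5, 30]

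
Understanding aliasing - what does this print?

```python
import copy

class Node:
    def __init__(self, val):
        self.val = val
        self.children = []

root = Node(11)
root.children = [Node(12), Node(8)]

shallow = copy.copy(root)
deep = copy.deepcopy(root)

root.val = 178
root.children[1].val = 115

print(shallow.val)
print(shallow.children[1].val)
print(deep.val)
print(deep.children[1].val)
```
11
115
11
8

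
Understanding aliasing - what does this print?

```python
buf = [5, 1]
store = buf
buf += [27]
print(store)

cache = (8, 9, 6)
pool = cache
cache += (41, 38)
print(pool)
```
[5, 1, 27]
(8, 9, 6)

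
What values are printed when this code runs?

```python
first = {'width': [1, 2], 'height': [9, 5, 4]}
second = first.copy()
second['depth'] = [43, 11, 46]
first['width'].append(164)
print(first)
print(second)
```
{'width': [1, 2, 164], 'height': [9, 5, 4]}
{'width': [1, 2, 164], 'height': [9, 5, 4], 'depth': [43, 11, 46]}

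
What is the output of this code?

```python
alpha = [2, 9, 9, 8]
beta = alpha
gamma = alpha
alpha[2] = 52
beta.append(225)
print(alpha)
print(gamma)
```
[2, 9, 52, 8, 225]
[2, 9, 52, 8, 225]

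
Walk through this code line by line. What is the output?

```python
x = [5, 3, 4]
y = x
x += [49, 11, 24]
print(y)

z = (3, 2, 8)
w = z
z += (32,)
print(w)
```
[5, 3, 4, 49, 11, 24]
(3, 2, 8)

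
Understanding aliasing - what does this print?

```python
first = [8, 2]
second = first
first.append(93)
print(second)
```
[8, 2, 93]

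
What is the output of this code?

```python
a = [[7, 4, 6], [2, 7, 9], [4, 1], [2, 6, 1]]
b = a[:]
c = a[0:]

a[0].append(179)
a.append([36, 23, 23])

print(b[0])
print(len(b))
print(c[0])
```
[7, 4, 6, 179]
4
[7, 4, 6, 179]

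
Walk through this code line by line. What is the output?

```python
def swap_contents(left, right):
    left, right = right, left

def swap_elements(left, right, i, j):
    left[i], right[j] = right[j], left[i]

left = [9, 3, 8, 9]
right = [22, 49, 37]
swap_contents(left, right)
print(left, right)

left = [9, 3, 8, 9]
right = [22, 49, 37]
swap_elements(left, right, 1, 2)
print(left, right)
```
[9, 3, 8, 9] [22, 49, 37]
[9, 37, 8, 9] [22, 49, 3]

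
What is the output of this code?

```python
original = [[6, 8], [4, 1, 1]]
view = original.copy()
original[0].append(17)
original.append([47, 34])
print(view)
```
[[6, 8, 17], [4, 1, 1]]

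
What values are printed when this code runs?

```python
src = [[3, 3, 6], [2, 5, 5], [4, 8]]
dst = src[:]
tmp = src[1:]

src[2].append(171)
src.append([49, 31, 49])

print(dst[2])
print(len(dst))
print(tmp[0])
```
[4, 8, 171]
3
[2, 5, 5]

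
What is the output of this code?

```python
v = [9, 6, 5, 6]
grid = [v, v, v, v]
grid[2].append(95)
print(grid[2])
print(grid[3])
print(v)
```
[9, 6, 5, 6, 95]
[9, 6, 5, 6, 95]
[9, 6, 5, 6, 95]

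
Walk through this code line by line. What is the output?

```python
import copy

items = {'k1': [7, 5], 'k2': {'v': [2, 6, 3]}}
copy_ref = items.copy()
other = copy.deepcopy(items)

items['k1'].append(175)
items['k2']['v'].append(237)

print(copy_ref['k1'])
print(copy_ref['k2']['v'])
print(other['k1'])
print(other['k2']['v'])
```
[7, 5, 175]
[2, 6, 3, 237]
[7, 5]
[2, 6, 3]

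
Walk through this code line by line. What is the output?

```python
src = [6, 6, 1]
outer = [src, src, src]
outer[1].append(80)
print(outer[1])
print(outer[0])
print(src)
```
[6, 6, 1, 80]
[6, 6, 1, 80]
[6, 6, 1, 80]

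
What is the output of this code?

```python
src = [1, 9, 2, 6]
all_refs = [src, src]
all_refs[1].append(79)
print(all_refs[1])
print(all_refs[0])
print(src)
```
[1, 9, 2, 6, 79]
[1, 9, 2, 6, 79]
[1, 9, 2, 6, 79]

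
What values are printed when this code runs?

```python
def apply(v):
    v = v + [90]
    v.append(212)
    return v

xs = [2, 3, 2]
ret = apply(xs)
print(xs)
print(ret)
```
[2, 3, 2]
[2, 3, 2, 90, 212]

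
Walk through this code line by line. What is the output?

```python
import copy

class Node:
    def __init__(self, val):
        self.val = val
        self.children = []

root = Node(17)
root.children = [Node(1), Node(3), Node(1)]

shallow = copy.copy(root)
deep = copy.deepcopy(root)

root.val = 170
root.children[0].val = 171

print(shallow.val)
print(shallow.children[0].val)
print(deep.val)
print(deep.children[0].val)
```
17
171
17
1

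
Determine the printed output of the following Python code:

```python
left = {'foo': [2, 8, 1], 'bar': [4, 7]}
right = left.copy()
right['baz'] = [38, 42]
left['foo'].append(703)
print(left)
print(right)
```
{'foo': [2, 8, 1, 703], 'bar': [4, 7]}
{'foo': [2, 8, 1, 703], 'bar': [4, 7], 'baz': [38, 42]}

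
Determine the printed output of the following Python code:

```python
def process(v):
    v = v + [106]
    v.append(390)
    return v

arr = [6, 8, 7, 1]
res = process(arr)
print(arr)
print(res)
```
[6, 8, 7, 1]
[6, 8, 7, 1, 106, 390]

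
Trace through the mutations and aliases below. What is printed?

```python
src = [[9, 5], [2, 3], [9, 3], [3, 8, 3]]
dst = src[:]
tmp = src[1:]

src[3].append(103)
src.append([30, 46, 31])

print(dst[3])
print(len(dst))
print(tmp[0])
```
[3, 8, 3, 103]
4
[2, 3]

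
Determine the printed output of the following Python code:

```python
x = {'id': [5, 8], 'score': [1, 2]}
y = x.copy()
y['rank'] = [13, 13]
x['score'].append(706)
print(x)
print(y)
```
{'id': [5, 8], 'score': [1, 2, 706]}
{'id': [5, 8], 'score': [1, 2, 706], 'rank': [13, 13]}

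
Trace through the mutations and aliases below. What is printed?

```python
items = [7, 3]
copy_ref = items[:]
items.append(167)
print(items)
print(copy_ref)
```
[7, 3, 167]
[7, 3]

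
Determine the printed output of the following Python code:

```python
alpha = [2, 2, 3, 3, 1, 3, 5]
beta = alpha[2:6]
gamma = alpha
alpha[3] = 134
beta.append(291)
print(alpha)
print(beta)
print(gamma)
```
[2, 2, 3, 134, 1, 3, 5]
[3, 3, 1, 3, 291]
[2, 2, 3, 134, 1, 3, 5]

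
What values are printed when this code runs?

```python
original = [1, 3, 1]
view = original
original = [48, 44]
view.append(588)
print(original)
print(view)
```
[48, 44]
[1, 3, 1, 588]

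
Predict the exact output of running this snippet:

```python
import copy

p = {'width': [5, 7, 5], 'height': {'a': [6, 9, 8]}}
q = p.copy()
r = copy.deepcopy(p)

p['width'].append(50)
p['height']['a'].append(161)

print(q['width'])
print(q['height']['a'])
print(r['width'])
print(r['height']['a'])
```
[5, 7, 5, 50]
[6, 9, 8, 161]
[5, 7, 5]
[6, 9, 8]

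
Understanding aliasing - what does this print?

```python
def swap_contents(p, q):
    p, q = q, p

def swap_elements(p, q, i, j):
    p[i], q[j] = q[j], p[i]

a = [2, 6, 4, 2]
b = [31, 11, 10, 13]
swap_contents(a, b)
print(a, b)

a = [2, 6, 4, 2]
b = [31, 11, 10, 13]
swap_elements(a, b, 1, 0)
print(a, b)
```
[2, 6, 4, 2] [31, 11, 10, 13]
[2, 31, 4, 2] [6, 11, 10, 13]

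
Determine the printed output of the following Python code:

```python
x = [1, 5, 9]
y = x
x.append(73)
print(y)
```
[1, 5, 9, 73]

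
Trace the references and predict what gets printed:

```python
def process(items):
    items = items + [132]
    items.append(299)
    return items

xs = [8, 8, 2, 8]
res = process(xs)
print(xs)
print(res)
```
[8, 8, 2, 8]
[8, 8, 2, 8, 132, 299]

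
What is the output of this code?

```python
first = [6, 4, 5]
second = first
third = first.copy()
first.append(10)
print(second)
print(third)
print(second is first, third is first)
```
[6, 4, 5, 10]
[6, 4, 5]
True False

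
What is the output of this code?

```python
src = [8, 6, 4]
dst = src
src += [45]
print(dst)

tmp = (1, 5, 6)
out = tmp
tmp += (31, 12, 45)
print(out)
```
[8, 6, 4, 45]
(1, 5, 6)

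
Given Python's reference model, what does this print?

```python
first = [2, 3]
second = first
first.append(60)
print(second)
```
[2, 3, 60]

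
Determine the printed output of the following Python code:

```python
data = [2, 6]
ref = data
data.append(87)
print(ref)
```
[2, 6, 87]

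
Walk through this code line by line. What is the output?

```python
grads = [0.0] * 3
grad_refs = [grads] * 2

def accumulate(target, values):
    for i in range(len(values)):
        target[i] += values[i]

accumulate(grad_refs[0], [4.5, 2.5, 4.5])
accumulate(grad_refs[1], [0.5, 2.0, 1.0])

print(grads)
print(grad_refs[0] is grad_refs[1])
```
[5.0, 4.5, 5.5]
True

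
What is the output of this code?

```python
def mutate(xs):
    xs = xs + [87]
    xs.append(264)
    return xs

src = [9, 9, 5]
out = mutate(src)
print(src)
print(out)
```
[9, 9, 5]
[9, 9, 5, 87, 264]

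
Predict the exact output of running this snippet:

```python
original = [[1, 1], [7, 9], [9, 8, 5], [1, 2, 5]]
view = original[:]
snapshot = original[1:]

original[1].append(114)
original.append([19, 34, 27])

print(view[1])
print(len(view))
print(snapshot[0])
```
[7, 9, 114]
4
[7, 9, 114]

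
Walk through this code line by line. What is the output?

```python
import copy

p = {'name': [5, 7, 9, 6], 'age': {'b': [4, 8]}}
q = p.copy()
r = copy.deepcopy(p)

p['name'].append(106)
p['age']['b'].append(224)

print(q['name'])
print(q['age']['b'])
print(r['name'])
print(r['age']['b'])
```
[5, 7, 9, 6, 106]
[4, 8, 224]
[5, 7, 9, 6]
[4, 8]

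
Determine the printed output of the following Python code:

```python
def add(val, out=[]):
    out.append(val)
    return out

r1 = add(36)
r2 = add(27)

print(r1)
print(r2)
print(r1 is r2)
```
[36, 27]
[36, 27]
True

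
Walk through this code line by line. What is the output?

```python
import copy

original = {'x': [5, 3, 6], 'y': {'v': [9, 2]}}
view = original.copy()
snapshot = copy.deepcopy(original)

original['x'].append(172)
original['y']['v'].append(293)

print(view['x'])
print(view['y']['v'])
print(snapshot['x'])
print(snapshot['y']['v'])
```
[5, 3, 6, 172]
[9, 2, 293]
[5, 3, 6]
[9, 2]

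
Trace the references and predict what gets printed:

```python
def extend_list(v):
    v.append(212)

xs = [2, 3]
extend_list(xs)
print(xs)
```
[2, 3, 212]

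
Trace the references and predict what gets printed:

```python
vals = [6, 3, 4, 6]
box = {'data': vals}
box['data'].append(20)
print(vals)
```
[6, 3, 4, 6, 20]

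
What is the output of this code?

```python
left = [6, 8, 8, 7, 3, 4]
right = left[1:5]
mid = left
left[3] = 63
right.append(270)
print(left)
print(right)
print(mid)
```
[6, 8, 8, 63, 3, 4]
[8, 8, 7, 3, 270]
[6, 8, 8, 63, 3, 4]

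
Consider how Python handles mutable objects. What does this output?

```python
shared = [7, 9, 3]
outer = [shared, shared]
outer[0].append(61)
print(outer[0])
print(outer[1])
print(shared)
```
[7, 9, 3, 61]
[7, 9, 3, 61]
[7, 9, 3, 61]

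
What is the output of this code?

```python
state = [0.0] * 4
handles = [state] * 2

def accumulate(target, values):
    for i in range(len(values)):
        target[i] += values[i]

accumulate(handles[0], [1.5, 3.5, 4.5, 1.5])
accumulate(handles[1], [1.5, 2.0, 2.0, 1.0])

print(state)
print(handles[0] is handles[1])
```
[3.0, 5.5, 6.5, 2.5]
True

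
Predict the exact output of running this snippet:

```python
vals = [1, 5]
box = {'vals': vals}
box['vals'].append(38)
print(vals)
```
[1, 5, 38]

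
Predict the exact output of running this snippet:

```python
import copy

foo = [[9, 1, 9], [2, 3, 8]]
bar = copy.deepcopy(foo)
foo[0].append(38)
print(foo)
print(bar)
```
[[9, 1, 9, 38], [2, 3, 8]]
[[9, 1, 9], [2, 3, 8]]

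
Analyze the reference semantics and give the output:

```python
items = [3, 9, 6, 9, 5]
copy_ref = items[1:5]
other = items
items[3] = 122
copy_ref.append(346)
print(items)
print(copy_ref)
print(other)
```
[3, 9, 6, 122, 5]
[9, 6, 9, 5, 346]
[3, 9, 6, 122, 5]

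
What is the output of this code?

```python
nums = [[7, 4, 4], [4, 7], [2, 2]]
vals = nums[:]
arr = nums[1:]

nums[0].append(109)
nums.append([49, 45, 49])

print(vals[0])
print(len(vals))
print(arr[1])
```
[7, 4, 4, 109]
3
[2, 2]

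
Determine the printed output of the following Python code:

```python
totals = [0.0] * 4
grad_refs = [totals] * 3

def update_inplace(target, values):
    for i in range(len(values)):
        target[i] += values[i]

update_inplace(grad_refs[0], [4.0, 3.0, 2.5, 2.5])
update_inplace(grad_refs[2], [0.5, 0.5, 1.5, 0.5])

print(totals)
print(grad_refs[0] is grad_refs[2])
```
[4.5, 3.5, 4.0, 3.0]
True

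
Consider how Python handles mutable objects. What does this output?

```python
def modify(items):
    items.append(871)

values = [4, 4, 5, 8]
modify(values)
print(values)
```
[4, 4, 5, 8, 871]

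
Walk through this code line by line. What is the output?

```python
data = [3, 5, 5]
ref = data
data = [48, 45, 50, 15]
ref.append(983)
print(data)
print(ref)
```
[48, 45, 50, 15]
[3, 5, 5, 983]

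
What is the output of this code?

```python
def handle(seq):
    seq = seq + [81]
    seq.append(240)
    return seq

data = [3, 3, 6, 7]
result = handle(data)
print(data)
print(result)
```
[3, 3, 6, 7]
[3, 3, 6, 7, 81, 240]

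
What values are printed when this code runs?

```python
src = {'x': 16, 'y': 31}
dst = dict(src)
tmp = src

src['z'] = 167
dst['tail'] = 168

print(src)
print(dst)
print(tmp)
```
{'x': 16, 'y': 31, 'z': 167}
{'x': 16, 'y': 31, 'tail': 168}
{'x': 16, 'y': 31, 'z': 167}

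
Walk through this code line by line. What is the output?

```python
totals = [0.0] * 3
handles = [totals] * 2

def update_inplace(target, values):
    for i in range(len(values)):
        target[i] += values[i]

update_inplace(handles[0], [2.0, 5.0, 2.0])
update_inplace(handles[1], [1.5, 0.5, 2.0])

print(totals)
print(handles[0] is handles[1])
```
[3.5, 5.5, 4.0]
True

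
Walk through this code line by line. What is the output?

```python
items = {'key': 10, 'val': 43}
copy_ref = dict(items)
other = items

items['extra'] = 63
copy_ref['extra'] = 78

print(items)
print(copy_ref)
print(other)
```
{'key': 10, 'val': 43, 'extra': 63}
{'key': 10, 'val': 43, 'extra': 78}
{'key': 10, 'val': 43, 'extra': 63}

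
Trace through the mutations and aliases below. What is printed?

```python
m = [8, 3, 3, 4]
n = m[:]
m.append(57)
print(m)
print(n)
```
[8, 3, 3, 4, 57]
[8, 3, 3, 4]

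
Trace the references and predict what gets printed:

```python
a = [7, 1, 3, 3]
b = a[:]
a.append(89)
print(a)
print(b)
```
[7, 1, 3, 3, 89]
[7, 1, 3, 3]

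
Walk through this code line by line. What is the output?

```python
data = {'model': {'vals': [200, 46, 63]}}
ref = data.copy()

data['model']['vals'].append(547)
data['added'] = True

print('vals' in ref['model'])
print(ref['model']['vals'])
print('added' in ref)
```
True
[200, 46, 63, 547]
False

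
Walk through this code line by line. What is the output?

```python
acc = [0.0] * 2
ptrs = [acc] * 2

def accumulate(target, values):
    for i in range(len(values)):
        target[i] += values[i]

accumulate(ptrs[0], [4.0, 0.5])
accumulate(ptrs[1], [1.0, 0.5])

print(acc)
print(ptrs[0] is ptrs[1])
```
[5.0, 1.0]
True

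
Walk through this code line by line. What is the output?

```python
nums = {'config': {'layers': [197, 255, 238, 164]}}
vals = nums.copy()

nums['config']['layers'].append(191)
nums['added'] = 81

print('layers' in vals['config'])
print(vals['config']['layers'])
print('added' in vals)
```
True
[197, 255, 238, 164, 191]
False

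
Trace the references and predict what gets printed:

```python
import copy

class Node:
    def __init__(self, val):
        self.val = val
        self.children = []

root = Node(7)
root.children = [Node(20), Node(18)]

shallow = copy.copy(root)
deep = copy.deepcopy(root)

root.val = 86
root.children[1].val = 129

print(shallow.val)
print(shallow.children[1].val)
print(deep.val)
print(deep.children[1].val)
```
7
129
7
18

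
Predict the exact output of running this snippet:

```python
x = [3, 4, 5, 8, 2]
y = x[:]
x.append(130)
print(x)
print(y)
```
[3, 4, 5, 8, 2, 130]
[3, 4, 5, 8, 2]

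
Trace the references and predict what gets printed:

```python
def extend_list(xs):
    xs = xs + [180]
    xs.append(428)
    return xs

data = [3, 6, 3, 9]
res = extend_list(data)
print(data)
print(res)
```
[3, 6, 3, 9]
[3, 6, 3, 9, 180, 428]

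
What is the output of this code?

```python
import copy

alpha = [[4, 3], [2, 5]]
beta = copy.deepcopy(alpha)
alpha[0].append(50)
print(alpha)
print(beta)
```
[[4, 3, 50], [2, 5]]
[[4, 3], [2, 5]]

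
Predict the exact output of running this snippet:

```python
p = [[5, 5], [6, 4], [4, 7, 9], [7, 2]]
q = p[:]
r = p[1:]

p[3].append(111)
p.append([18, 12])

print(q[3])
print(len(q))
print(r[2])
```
[7, 2, 111]
4
[7, 2, 111]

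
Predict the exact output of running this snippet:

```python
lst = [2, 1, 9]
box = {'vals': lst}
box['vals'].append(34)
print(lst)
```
[2, 1, 9, 34]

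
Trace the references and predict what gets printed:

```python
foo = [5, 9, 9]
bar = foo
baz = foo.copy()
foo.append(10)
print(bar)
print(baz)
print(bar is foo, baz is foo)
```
[5, 9, 9, 10]
[5, 9, 9]
True False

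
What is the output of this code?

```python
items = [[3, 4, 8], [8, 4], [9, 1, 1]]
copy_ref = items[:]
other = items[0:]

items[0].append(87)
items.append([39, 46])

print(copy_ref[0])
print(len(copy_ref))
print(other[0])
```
[3, 4, 8, 87]
3
[3, 4, 8, 87]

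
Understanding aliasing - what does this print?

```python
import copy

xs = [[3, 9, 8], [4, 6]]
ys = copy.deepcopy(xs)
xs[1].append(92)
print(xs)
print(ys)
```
[[3, 9, 8], [4, 6, 92]]
[[3, 9, 8], [4, 6]]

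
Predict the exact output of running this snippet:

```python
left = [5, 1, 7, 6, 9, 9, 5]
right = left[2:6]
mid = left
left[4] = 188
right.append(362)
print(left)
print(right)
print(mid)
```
[5, 1, 7, 6, 188, 9, 5]
[7, 6, 9, 9, 362]
[5, 1, 7, 6, 188, 9, 5]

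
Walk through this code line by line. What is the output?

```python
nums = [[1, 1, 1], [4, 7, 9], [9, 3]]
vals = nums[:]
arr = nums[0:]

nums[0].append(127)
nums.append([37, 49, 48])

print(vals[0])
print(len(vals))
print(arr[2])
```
[1, 1, 1, 127]
3
[9, 3]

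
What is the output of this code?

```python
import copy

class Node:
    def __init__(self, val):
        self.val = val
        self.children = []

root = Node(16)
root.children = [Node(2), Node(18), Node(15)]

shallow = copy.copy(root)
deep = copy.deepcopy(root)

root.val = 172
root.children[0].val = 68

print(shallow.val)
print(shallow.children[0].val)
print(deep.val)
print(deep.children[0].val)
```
16
68
16
2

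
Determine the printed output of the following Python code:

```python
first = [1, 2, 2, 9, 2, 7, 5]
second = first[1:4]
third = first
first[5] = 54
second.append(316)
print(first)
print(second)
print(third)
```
[1, 2, 2, 9, 2, 54, 5]
[2, 2, 9, 316]
[1, 2, 2, 9, 2, 54, 5]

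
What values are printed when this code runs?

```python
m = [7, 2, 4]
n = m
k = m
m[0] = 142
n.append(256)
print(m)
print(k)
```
[142, 2, 4, 256]
[142, 2, 4, 256]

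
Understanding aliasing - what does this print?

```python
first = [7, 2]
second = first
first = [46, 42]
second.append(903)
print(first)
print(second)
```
[46, 42]
[7, 2, 903]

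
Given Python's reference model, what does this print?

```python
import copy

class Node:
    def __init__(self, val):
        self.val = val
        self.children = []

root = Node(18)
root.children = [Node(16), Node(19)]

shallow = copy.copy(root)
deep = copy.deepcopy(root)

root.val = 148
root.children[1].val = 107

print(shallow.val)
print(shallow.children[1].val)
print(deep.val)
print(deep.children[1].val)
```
18
107
18
19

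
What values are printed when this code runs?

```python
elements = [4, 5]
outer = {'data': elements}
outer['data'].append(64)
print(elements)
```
[4, 5, 64]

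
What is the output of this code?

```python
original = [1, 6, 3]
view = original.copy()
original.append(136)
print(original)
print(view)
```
[1, 6, 3, 136]
[1, 6, 3]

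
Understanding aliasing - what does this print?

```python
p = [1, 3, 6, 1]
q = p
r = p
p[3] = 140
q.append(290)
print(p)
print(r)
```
[1, 3, 6, 140, 290]
[1, 3, 6, 140, 290]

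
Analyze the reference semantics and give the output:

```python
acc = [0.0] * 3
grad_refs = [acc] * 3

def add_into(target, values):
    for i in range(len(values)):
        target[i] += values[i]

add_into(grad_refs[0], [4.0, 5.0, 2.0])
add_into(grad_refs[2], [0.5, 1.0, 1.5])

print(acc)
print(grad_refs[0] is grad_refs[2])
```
[4.5, 6.0, 3.5]
True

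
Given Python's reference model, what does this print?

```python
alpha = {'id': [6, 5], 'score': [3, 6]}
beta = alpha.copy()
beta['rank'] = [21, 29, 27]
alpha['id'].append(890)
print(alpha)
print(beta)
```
{'id': [6, 5, 890], 'score': [3, 6]}
{'id': [6, 5, 890], 'score': [3, 6], 'rank': [21, 29, 27]}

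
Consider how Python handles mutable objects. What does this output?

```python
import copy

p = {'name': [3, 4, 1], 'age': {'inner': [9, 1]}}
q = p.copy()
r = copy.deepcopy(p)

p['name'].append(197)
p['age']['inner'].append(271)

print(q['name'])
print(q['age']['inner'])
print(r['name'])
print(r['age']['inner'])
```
[3, 4, 1, 197]
[9, 1, 271]
[3, 4, 1]
[9, 1]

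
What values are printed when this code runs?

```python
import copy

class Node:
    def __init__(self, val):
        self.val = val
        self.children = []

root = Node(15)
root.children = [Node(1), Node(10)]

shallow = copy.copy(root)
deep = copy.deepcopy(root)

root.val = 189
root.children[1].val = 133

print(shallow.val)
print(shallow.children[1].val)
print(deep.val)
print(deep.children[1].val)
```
15
133
15
10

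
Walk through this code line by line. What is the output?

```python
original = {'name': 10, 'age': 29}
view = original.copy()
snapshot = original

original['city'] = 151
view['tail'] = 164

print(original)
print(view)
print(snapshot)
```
{'name': 10, 'age': 29, 'city': 151}
{'name': 10, 'age': 29, 'tail': 164}
{'name': 10, 'age': 29, 'city': 151}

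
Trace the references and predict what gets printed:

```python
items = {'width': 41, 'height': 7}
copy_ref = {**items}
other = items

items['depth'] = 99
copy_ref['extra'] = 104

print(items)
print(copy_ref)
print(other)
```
{'width': 41, 'height': 7, 'depth': 99}
{'width': 41, 'height': 7, 'extra': 104}
{'width': 41, 'height': 7, 'depth': 99}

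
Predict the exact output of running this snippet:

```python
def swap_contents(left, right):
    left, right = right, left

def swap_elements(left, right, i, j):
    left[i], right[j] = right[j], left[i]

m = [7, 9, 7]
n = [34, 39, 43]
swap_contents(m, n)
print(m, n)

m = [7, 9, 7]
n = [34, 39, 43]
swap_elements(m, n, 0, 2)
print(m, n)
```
[7, 9, 7] [34, 39, 43]
[43, 9, 7] [34, 39, 7]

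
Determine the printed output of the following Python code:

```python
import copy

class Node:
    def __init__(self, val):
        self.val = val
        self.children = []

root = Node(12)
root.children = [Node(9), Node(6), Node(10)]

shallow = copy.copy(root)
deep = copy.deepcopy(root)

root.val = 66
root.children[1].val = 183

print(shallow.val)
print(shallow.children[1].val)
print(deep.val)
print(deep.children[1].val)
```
12
183
12
6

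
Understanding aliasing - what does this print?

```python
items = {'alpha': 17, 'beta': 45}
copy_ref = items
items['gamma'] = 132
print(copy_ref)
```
{'alpha': 17, 'beta': 45, 'gamma': 132}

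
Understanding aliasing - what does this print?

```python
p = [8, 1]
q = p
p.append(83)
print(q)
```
[8, 1, 83]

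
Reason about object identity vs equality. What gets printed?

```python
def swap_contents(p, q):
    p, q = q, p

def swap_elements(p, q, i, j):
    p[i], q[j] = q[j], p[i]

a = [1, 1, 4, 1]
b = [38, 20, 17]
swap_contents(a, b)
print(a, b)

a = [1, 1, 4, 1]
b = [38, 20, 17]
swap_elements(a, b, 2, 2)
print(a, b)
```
[1, 1, 4, 1] [38, 20, 17]
[1, 1, 17, 1] [38, 20, 4]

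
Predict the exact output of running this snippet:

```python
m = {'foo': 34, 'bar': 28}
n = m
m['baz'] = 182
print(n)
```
{'foo': 34, 'bar': 28, 'baz': 182}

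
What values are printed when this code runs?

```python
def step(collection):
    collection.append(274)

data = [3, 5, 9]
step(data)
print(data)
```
[3, 5, 9, 274]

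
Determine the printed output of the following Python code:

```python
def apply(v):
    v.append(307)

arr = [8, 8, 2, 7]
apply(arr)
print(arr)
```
[8, 8, 2, 7, 307]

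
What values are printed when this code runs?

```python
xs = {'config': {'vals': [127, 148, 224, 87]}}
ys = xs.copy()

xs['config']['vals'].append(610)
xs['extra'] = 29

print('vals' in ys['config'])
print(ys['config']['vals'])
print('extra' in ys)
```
True
[127, 148, 224, 87, 610]
False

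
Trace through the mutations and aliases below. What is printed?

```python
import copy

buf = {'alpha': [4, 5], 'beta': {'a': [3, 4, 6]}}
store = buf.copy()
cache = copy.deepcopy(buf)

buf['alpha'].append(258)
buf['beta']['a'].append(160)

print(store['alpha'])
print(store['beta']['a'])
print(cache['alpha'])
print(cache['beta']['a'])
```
[4, 5, 258]
[3, 4, 6, 160]
[4, 5]
[3, 4, 6]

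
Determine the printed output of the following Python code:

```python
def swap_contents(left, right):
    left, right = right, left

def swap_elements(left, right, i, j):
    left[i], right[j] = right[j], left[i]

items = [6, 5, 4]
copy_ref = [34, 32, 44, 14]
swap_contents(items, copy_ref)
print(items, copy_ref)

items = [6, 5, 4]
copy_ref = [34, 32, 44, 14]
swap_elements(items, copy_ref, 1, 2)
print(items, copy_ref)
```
[6, 5, 4] [34, 32, 44, 14]
[6, 44, 4] [34, 32, 5, 14]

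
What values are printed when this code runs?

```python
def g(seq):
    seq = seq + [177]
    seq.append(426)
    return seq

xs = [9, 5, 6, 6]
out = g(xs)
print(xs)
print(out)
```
[9, 5, 6, 6]
[9, 5, 6, 6, 177, 426]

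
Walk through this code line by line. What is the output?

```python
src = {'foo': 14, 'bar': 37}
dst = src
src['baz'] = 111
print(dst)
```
{'foo': 14, 'bar': 37, 'baz': 111}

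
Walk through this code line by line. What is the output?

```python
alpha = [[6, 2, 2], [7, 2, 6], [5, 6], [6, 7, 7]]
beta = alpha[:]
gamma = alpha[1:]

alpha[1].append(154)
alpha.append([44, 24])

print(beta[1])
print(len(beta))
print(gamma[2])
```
[7, 2, 6, 154]
4
[6, 7, 7]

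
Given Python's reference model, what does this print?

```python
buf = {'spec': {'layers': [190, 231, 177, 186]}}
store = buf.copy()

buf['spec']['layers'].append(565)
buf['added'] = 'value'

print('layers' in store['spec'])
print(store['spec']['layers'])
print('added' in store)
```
True
[190, 231, 177, 186, 565]
False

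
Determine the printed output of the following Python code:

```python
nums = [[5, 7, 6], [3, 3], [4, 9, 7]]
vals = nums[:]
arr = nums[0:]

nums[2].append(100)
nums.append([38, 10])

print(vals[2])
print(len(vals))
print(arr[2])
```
[4, 9, 7, 100]
3
[4, 9, 7, 100]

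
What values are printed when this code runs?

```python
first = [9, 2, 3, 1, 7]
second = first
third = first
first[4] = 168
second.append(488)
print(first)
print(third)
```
[9, 2, 3, 1, 168, 488]
[9, 2, 3, 1, 168, 488]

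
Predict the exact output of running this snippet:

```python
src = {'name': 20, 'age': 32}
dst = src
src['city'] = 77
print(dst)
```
{'name': 20, 'age': 32, 'city': 77}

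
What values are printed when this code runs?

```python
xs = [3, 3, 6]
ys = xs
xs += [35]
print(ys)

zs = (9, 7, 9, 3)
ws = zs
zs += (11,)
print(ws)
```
[3, 3, 6, 35]
(9, 7, 9, 3)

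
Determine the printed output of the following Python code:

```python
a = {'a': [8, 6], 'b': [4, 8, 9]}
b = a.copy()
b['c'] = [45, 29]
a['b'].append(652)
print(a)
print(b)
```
{'a': [8, 6], 'b': [4, 8, 9, 652]}
{'a': [8, 6], 'b': [4, 8, 9, 652], 'c': [45, 29]}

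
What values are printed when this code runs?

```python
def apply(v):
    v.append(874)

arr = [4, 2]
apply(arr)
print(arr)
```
[4, 2, 874]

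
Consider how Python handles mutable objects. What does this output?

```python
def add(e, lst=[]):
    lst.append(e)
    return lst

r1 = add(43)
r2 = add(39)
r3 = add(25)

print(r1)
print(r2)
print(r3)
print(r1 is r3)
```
[43, 39, 25]
[43, 39, 25]
[43, 39, 25]
True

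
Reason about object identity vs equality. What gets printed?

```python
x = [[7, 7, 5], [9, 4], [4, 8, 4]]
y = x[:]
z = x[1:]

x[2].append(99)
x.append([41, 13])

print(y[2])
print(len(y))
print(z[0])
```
[4, 8, 4, 99]
3
[9, 4]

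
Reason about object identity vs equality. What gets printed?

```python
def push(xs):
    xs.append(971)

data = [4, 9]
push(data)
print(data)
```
[4, 9, 971]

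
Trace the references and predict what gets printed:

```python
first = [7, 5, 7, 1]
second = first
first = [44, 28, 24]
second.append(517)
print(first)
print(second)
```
[44, 28, 24]
[7, 5, 7, 1, 517]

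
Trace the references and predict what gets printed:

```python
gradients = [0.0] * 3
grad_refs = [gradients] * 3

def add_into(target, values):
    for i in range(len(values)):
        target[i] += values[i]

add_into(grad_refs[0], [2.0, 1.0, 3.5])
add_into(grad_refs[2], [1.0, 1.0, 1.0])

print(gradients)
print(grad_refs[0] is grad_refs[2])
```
[3.0, 2.0, 4.5]
True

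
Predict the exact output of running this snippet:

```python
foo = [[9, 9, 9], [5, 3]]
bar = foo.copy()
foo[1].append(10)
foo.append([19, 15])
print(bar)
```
[[9, 9, 9], [5, 3, 10]]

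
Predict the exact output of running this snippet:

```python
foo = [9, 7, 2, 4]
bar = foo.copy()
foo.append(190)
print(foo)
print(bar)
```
[9, 7, 2, 4, 190]
[9, 7, 2, 4]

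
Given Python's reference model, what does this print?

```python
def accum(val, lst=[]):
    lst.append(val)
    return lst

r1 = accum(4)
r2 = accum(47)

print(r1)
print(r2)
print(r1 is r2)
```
[4, 47]
[4, 47]
True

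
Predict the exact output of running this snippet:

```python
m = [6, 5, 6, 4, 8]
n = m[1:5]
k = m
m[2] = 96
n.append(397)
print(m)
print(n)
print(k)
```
[6, 5, 96, 4, 8]
[5, 6, 4, 8, 397]
[6, 5, 96, 4, 8]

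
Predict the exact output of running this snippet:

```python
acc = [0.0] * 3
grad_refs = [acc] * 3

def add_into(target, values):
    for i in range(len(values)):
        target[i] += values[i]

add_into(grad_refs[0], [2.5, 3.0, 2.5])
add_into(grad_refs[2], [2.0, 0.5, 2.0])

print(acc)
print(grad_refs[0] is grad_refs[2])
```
[4.5, 3.5, 4.5]
True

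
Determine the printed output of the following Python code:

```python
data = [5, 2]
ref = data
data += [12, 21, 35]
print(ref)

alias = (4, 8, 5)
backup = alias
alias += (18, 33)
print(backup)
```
[5, 2, 12, 21, 35]
(4, 8, 5)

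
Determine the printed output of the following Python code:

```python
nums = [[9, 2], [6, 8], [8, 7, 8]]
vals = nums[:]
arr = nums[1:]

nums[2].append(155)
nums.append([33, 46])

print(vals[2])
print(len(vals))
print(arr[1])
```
[8, 7, 8, 155]
3
[8, 7, 8, 155]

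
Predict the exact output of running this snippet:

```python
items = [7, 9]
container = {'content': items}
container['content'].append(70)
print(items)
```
[7, 9, 70]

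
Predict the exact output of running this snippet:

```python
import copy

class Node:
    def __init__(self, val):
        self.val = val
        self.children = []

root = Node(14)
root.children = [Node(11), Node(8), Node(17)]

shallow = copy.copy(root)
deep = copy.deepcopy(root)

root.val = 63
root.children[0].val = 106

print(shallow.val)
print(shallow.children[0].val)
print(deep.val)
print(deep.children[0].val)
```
14
106
14
11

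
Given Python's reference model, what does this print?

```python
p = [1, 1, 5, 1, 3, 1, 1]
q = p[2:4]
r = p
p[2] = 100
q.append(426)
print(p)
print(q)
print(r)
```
[1, 1, 100, 1, 3, 1, 1]
[5, 1, 426]
[1, 1, 100, 1, 3, 1, 1]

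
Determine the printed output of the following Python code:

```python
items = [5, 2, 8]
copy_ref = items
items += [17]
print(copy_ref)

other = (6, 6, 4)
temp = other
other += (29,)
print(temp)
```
[5, 2, 8, 17]
(6, 6, 4)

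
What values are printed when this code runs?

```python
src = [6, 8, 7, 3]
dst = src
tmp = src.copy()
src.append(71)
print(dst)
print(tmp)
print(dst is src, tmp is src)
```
[6, 8, 7, 3, 71]
[6, 8, 7, 3]
True False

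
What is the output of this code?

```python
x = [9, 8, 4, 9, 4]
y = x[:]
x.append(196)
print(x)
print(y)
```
[9, 8, 4, 9, 4, 196]
[9, 8, 4, 9, 4]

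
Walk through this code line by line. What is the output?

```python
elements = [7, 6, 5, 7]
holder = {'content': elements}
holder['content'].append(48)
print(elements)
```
[7, 6, 5, 7, 48]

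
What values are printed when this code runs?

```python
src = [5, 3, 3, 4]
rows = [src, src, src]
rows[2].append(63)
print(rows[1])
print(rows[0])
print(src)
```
[5, 3, 3, 4, 63]
[5, 3, 3, 4, 63]
[5, 3, 3, 4, 63]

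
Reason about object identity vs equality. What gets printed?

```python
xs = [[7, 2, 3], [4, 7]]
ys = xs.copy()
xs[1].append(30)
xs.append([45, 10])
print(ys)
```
[[7, 2, 3], [4, 7, 30]]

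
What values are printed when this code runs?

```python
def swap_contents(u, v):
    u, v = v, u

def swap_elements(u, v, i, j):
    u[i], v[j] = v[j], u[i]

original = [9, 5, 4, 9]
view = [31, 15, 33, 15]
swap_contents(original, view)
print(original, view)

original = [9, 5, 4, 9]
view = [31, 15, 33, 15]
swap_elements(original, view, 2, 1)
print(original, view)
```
[9, 5, 4, 9] [31, 15, 33, 15]
[9, 5, 15, 9] [31, 4, 33, 15]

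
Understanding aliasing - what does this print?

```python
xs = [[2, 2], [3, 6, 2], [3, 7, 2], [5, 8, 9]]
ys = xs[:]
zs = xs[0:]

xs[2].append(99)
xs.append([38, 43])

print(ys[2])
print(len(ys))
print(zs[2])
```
[3, 7, 2, 99]
4
[3, 7, 2, 99]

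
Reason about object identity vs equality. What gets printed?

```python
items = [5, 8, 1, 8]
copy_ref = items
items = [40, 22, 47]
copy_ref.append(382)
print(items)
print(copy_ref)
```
[40, 22, 47]
[5, 8, 1, 8, 382]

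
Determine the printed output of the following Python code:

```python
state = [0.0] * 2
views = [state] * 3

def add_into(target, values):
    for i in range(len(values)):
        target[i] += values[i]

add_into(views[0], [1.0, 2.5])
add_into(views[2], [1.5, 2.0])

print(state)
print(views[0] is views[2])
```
[2.5, 4.5]
True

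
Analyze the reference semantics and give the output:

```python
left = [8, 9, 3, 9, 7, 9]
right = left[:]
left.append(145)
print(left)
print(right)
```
[8, 9, 3, 9, 7, 9, 145]
[8, 9, 3, 9, 7, 9]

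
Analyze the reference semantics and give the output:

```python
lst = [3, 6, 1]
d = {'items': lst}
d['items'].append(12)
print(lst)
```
[3, 6, 1, 12]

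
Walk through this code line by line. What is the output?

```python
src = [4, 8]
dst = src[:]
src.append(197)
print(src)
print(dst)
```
[4, 8, 197]
[4, 8]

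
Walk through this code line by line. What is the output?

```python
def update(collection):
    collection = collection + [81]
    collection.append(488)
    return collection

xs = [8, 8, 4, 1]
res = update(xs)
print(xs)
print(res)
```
[8, 8, 4, 1]
[8, 8, 4, 1, 81, 488]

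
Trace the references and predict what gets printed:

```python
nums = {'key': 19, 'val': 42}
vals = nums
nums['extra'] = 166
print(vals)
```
{'key': 19, 'val': 42, 'extra': 166}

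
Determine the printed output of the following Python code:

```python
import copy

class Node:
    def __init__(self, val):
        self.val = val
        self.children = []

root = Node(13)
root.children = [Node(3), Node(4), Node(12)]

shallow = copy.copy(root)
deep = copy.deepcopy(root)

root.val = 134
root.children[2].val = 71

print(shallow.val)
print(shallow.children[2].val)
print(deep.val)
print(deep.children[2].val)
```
13
71
13
12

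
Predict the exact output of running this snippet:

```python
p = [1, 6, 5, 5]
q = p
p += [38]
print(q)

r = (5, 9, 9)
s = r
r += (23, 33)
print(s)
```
[1, 6, 5, 5, 38]
(5, 9, 9)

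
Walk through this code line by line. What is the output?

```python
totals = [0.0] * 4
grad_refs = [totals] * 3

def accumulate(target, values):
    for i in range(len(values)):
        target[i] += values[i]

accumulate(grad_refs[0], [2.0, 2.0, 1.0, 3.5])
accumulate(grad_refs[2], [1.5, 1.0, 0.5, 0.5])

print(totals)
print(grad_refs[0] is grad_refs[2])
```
[3.5, 3.0, 1.5, 4.0]
True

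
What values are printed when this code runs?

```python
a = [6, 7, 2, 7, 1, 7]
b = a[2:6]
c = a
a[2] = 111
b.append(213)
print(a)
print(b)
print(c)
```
[6, 7, 111, 7, 1, 7]
[2, 7, 1, 7, 213]
[6, 7, 111, 7, 1, 7]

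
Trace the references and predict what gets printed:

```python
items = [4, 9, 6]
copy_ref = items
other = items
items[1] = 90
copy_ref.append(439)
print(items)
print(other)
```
[4, 90, 6, 439]
[4, 90, 6, 439]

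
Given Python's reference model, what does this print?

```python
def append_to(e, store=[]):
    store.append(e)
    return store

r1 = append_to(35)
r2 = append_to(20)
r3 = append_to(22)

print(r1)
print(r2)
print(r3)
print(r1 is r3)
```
[35, 20, 22]
[35, 20, 22]
[35, 20, 22]
True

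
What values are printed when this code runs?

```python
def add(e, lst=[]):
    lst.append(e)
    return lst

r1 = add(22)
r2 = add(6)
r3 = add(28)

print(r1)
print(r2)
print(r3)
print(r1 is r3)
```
[22, 6, 28]
[22, 6, 28]
[22, 6, 28]
True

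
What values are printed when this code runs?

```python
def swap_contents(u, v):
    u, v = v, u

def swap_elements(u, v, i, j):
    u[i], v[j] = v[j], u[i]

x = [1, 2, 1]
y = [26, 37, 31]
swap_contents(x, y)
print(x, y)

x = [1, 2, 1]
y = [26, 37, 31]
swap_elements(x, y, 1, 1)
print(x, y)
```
[1, 2, 1] [26, 37, 31]
[1, 37, 1] [26, 2, 31]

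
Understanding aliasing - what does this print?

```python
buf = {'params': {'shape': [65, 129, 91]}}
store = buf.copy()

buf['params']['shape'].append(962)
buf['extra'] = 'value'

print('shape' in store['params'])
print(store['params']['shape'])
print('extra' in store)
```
True
[65, 129, 91, 962]
False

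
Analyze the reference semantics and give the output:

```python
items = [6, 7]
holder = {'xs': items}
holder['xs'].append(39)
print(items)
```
[6, 7, 39]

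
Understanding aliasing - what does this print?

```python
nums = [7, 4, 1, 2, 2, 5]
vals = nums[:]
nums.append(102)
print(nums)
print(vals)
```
[7, 4, 1, 2, 2, 5, 102]
[7, 4, 1, 2, 2, 5]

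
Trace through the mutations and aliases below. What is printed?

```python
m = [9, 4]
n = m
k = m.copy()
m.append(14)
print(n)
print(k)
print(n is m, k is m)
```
[9, 4, 14]
[9, 4]
True False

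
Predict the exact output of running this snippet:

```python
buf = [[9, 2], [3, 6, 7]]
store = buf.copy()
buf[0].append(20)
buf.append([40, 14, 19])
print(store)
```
[[9, 2, 20], [3, 6, 7]]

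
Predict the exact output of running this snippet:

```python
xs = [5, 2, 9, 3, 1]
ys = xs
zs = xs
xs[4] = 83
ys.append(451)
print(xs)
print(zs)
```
[5, 2, 9, 3, 83, 451]
[5, 2, 9, 3, 83, 451]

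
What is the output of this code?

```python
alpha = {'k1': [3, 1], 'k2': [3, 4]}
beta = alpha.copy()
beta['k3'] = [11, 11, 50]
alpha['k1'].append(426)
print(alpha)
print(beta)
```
{'k1': [3, 1, 426], 'k2': [3, 4]}
{'k1': [3, 1, 426], 'k2': [3, 4], 'k3': [11, 11, 50]}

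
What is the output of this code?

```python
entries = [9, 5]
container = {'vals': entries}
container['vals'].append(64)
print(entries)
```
[9, 5, 64]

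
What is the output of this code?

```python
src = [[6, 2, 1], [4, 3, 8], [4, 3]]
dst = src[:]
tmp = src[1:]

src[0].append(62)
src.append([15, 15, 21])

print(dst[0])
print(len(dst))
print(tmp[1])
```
[6, 2, 1, 62]
3
[4, 3]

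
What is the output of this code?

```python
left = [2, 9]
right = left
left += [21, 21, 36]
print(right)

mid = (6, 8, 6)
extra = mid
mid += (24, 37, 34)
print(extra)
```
[2, 9, 21, 21, 36]
(6, 8, 6)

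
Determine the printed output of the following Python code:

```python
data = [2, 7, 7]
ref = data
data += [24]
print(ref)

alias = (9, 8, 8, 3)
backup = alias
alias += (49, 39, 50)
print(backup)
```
[2, 7, 7, 24]
(9, 8, 8, 3)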